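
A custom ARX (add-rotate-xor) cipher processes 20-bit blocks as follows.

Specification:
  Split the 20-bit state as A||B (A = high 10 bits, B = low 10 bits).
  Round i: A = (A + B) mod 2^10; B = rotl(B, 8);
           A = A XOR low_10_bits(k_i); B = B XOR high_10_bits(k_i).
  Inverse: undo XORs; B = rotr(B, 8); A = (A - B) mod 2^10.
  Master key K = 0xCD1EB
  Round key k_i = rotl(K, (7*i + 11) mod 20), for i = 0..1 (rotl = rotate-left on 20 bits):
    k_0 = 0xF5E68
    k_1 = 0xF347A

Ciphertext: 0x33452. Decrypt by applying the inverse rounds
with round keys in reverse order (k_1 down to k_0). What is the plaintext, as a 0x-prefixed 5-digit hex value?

s_0 = ciphertext = 0x33452
s_1 = InvRound(s_0, k_1) = 0x8E27F
s_2 = InvRound(s_1, k_0) = 0x6BEA1

0x6BEA1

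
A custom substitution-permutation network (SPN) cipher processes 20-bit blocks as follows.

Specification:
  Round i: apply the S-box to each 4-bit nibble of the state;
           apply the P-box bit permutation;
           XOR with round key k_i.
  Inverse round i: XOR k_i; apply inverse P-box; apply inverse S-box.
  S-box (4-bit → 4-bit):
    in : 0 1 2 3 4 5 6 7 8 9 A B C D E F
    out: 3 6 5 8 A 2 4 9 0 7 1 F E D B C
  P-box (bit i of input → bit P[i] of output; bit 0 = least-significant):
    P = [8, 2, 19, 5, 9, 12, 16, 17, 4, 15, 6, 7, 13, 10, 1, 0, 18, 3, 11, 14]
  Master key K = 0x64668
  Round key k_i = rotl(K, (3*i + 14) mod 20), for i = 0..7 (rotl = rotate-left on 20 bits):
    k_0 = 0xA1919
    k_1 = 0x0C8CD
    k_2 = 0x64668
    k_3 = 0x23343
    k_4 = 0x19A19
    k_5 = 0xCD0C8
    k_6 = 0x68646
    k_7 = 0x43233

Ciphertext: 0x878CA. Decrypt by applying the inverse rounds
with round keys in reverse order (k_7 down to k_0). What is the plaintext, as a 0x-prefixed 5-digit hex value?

s_0 = ciphertext = 0x878CA
s_1 = InvRound(s_0, k_7) = 0xB3DAF
s_2 = InvRound(s_1, k_6) = 0x97C9D
s_3 = InvRound(s_2, k_5) = 0x2E965
s_4 = InvRound(s_3, k_4) = 0x4A2BE
s_5 = InvRound(s_4, k_3) = 0x03B4E
s_6 = InvRound(s_5, k_2) = 0xD984E
s_7 = InvRound(s_6, k_1) = 0x7F316
s_8 = InvRound(s_7, k_0) = 0xBD521

0xBD521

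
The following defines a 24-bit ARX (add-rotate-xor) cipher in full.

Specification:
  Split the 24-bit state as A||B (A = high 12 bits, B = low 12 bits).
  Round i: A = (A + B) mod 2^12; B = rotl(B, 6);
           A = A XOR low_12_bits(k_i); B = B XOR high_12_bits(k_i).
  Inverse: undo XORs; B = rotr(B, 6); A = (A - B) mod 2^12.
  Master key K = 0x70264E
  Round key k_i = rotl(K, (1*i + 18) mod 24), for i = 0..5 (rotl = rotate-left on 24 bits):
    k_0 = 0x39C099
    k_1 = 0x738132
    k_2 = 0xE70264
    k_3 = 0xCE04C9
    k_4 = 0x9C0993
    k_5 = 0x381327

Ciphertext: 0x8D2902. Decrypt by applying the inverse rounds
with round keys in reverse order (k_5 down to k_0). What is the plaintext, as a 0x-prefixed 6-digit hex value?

0x99AA4B

s_0 = ciphertext = 0x8D2902
s_1 = InvRound(s_0, k_5) = 0xB0B0EA
s_2 = InvRound(s_1, k_4) = 0x7F4AA4
s_3 = InvRound(s_2, k_3) = 0x224119
s_4 = InvRound(s_3, k_2) = 0x5C3A7D
s_5 = InvRound(s_4, k_1) = 0x37C175
s_6 = InvRound(s_5, k_0) = 0x99AA4B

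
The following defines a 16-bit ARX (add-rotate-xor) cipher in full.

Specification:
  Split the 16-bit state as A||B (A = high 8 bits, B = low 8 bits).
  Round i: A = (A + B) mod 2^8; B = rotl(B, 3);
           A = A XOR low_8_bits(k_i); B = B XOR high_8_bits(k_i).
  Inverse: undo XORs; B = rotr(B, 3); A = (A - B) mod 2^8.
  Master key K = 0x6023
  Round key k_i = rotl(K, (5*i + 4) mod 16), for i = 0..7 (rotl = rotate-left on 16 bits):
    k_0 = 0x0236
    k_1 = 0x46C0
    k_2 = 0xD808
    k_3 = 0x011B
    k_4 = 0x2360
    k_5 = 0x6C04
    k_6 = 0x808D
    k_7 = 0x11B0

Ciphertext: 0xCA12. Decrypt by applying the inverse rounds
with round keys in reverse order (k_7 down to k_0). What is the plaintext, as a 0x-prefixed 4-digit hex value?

0x207F

s_0 = ciphertext = 0xCA12
s_1 = InvRound(s_0, k_7) = 0x1A60
s_2 = InvRound(s_1, k_6) = 0x7B1C
s_3 = InvRound(s_2, k_5) = 0x710E
s_4 = InvRound(s_3, k_4) = 0x6CA5
s_5 = InvRound(s_4, k_3) = 0xE394
s_6 = InvRound(s_5, k_2) = 0x6289
s_7 = InvRound(s_6, k_1) = 0xA9F9
s_8 = InvRound(s_7, k_0) = 0x207F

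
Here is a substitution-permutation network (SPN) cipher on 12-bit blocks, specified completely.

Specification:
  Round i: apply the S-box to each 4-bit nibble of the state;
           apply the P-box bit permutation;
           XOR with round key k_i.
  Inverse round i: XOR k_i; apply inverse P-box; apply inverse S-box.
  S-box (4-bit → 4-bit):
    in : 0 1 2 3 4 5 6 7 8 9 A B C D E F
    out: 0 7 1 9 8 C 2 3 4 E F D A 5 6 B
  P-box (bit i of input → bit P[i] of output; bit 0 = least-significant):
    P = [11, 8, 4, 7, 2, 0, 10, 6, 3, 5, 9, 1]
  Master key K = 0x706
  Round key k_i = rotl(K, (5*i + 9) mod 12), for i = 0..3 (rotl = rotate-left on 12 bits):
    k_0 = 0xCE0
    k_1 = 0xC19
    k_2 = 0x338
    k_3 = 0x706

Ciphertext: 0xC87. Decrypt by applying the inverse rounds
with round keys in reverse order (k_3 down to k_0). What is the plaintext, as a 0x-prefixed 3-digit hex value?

s_0 = ciphertext = 0xC87
s_1 = InvRound(s_0, k_3) = 0x86F
s_2 = InvRound(s_1, k_2) = 0x5F1
s_3 = InvRound(s_2, k_1) = 0x74F
s_4 = InvRound(s_3, k_0) = 0xA7F

0xA7F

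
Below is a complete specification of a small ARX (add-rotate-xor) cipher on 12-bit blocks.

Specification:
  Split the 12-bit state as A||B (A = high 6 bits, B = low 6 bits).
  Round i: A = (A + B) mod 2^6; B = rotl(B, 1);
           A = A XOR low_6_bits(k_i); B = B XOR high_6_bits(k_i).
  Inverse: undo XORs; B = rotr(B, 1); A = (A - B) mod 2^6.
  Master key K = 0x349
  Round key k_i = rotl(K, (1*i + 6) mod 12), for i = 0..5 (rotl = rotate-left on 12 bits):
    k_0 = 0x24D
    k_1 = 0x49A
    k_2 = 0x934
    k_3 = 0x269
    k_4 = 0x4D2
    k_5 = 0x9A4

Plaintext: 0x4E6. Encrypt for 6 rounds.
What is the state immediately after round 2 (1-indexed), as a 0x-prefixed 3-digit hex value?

s_0 = plaintext = 0x4E6
s_1 = Round(s_0, k_0) = 0xD04
s_2 = Round(s_1, k_1) = 0x89A
s_3 = Round(s_2, k_2) = 0x210
s_4 = Round(s_3, k_3) = 0xC69
s_5 = Round(s_4, k_4) = 0x200
s_6 = Round(s_5, k_5) = 0xB26

0x89A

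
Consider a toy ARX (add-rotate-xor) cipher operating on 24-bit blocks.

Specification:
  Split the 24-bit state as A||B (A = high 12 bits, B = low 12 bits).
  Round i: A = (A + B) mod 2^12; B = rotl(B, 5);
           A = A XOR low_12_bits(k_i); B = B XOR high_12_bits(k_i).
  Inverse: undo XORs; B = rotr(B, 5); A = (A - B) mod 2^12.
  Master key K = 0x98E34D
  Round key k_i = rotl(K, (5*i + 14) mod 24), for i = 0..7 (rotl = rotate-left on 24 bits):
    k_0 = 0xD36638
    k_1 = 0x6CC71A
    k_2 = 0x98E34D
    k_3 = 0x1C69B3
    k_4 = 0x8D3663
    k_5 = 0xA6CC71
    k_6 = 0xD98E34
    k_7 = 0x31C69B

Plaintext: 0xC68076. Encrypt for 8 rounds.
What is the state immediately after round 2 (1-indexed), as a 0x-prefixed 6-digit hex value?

0x9C680B

s_0 = plaintext = 0xC68076
s_1 = Round(s_0, k_0) = 0xAE63F6
s_2 = Round(s_1, k_1) = 0x9C680B
s_3 = Round(s_2, k_2) = 0x29C8FE
s_4 = Round(s_3, k_3) = 0x229E17
s_5 = Round(s_4, k_4) = 0x623A2F
s_6 = Round(s_5, k_5) = 0xC23F98
s_7 = Round(s_6, k_6) = 0x58FE87
s_8 = Round(s_7, k_7) = 0x28D3E1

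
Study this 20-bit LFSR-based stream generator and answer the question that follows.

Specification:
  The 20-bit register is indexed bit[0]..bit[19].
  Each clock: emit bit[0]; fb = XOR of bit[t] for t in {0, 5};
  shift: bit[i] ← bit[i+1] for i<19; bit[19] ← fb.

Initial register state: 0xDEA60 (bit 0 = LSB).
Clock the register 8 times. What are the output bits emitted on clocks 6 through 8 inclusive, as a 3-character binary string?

110

reg_0 = 0xDEA60
clock 1: out=0, reg = 0xEF530
clock 2: out=0, reg = 0xF7A98
clock 3: out=0, reg = 0x7BD4C
clock 4: out=0, reg = 0x3DEA6
clock 5: out=0, reg = 0x9EF53
clock 6: out=1, reg = 0xCF7A9
clock 7: out=1, reg = 0x67BD4
clock 8: out=0, reg = 0x33DEA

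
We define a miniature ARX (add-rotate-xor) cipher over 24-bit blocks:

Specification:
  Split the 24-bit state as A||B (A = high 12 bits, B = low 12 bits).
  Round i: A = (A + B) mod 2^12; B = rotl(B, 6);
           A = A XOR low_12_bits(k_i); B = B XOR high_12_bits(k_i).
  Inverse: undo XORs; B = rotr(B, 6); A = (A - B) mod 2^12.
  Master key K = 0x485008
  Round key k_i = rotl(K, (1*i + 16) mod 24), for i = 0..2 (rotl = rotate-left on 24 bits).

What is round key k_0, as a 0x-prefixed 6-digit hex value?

0x084850

K = 0x485008
k_0 = rotl(K, (1*0+16) mod 24) = rotl(K, 16) = 0x084850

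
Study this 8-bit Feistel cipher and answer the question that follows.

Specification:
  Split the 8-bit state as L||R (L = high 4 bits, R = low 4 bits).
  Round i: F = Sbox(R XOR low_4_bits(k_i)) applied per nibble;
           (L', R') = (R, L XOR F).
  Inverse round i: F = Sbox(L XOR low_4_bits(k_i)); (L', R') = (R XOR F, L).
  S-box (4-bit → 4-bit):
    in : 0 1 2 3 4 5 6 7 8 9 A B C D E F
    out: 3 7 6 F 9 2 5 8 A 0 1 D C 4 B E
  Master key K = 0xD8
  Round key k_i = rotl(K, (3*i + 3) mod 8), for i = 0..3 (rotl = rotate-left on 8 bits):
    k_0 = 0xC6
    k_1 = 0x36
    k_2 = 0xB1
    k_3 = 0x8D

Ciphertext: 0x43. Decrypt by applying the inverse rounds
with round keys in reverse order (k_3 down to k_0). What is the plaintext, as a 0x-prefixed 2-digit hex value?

0xEA

s_0 = ciphertext = 0x43
s_1 = InvRound(s_0, k_3) = 0x34
s_2 = InvRound(s_1, k_2) = 0x23
s_3 = InvRound(s_2, k_1) = 0xA2
s_4 = InvRound(s_3, k_0) = 0xEA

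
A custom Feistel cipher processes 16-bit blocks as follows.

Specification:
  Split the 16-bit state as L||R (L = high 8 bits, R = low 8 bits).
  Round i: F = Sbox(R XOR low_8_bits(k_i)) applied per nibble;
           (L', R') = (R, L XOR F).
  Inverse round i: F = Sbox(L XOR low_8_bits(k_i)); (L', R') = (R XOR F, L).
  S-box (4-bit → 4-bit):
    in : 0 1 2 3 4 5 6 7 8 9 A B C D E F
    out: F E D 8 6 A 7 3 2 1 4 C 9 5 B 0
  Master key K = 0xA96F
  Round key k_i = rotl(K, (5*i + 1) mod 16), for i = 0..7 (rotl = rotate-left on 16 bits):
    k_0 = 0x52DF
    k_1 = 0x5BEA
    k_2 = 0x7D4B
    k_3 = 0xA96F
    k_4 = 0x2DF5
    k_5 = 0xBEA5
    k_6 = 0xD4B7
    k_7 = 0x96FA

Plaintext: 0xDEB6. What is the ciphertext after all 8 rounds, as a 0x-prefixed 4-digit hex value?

s_0 = plaintext = 0xDEB6
s_1 = Round(s_0, k_0) = 0xB6AF
s_2 = Round(s_1, k_1) = 0xAFDC
s_3 = Round(s_2, k_2) = 0xDCBC
s_4 = Round(s_3, k_3) = 0xBC84
s_5 = Round(s_4, k_4) = 0x8482
s_6 = Round(s_5, k_5) = 0x8257
s_7 = Round(s_6, k_6) = 0x573D
s_8 = Round(s_7, k_7) = 0x3DC4

0x3DC4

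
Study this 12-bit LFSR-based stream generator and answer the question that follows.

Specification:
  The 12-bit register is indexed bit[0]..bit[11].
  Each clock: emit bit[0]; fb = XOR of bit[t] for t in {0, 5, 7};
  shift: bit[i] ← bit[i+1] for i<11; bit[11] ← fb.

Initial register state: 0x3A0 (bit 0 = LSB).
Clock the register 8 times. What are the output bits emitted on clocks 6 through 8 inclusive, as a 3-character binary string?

101

reg_0 = 0x3A0
clock 1: out=0, reg = 0x1D0
clock 2: out=0, reg = 0x8E8
clock 3: out=0, reg = 0x474
clock 4: out=0, reg = 0xA3A
clock 5: out=0, reg = 0xD1D
clock 6: out=1, reg = 0xE8E
clock 7: out=0, reg = 0xF47
clock 8: out=1, reg = 0xFA3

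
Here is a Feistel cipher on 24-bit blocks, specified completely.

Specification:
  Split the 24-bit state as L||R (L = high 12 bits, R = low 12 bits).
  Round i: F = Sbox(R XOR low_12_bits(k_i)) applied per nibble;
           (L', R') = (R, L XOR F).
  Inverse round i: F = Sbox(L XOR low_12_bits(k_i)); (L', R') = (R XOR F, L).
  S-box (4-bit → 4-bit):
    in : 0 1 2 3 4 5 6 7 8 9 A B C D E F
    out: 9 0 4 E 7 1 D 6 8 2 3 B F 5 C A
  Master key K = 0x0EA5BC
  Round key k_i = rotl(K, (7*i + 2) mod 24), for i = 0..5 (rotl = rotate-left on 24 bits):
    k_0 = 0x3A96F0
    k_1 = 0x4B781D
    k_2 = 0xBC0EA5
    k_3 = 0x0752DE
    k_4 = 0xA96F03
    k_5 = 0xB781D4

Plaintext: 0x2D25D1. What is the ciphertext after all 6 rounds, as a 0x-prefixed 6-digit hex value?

0x61E461

s_0 = plaintext = 0x2D25D1
s_1 = Round(s_0, k_0) = 0x5D1C92
s_2 = Round(s_1, k_1) = 0xC9225B
s_3 = Round(s_2, k_2) = 0x25B33E
s_4 = Round(s_3, k_3) = 0x33E292
s_5 = Round(s_4, k_4) = 0x29261E
s_6 = Round(s_5, k_5) = 0x61E461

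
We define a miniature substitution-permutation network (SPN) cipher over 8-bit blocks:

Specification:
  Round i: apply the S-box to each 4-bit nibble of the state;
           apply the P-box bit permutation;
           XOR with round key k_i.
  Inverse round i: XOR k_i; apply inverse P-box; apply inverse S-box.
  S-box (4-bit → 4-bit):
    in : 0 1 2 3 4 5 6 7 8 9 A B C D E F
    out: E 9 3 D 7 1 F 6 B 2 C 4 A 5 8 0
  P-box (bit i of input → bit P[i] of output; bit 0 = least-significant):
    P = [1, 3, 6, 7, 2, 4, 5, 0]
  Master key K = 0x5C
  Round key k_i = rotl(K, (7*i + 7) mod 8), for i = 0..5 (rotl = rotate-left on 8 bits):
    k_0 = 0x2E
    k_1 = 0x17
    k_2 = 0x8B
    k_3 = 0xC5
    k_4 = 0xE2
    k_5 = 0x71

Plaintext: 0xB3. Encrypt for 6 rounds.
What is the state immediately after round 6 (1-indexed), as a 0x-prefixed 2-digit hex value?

0xF4

s_0 = plaintext = 0xB3
s_1 = Round(s_0, k_0) = 0xCC
s_2 = Round(s_1, k_1) = 0x8E
s_3 = Round(s_2, k_2) = 0x1E
s_4 = Round(s_3, k_3) = 0x40
s_5 = Round(s_4, k_4) = 0x1E
s_6 = Round(s_5, k_5) = 0xF4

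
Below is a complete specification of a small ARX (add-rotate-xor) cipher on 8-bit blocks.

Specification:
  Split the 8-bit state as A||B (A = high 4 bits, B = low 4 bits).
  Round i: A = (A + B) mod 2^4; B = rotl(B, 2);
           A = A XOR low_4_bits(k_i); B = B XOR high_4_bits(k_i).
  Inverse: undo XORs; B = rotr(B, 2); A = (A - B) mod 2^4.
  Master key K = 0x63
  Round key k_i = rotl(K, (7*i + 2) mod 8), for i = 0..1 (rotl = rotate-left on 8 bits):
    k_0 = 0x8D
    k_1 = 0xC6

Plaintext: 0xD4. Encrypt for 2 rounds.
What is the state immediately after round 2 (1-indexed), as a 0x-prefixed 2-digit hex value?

0x3A

s_0 = plaintext = 0xD4
s_1 = Round(s_0, k_0) = 0xC9
s_2 = Round(s_1, k_1) = 0x3A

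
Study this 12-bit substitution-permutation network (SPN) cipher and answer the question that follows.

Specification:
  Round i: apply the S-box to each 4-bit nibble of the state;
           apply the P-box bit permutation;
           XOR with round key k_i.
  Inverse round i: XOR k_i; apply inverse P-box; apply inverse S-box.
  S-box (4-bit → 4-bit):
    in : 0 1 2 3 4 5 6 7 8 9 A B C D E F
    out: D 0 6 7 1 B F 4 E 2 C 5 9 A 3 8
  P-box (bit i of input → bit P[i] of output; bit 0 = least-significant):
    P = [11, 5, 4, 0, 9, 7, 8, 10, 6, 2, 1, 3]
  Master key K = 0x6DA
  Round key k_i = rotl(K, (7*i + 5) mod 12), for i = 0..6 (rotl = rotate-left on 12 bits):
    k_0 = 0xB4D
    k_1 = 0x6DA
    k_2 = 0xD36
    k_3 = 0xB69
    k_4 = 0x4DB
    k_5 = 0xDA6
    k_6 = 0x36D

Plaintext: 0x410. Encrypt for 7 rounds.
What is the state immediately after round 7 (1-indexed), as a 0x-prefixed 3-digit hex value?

0x385

s_0 = plaintext = 0x410
s_1 = Round(s_0, k_0) = 0x31C
s_2 = Round(s_1, k_1) = 0xE9D
s_3 = Round(s_2, k_2) = 0xDD3
s_4 = Round(s_3, k_3) = 0x7D5
s_5 = Round(s_4, k_4) = 0x878
s_6 = Round(s_5, k_5) = 0xC99
s_7 = Round(s_6, k_6) = 0x385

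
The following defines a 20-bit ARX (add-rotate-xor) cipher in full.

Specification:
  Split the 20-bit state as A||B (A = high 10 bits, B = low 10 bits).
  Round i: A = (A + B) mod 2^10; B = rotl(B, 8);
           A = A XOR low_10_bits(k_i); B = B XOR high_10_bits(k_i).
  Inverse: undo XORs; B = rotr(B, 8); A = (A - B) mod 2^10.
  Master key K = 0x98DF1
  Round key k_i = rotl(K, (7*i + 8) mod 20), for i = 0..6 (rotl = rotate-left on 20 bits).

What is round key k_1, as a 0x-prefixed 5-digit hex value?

0x8CC6F

K = 0x98DF1
k_0 = rotl(K, (7*0+8) mod 20) = rotl(K, 8) = 0xDF198
k_1 = rotl(K, (7*1+8) mod 20) = rotl(K, 15) = 0x8CC6F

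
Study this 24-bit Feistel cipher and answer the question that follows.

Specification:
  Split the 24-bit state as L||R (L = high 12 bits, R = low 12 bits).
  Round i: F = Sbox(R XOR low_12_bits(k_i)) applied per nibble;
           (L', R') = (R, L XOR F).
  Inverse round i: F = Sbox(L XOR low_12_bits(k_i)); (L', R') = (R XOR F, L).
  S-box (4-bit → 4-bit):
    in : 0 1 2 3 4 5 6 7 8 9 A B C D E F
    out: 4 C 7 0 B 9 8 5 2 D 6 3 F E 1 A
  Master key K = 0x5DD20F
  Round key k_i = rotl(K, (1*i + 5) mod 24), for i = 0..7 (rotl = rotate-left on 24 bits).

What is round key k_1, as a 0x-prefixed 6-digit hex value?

0x7483D7

K = 0x5DD20F
k_0 = rotl(K, (1*0+5) mod 24) = rotl(K, 5) = 0xBA41EB
k_1 = rotl(K, (1*1+5) mod 24) = rotl(K, 6) = 0x7483D7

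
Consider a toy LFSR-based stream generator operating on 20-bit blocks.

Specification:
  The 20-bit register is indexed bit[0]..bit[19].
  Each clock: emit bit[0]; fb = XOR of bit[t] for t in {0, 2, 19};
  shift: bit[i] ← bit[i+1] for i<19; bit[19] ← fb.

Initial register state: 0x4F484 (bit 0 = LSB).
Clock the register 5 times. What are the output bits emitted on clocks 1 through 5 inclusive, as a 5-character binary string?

00100

reg_0 = 0x4F484
clock 1: out=0, reg = 0xA7A42
clock 2: out=0, reg = 0xD3D21
clock 3: out=1, reg = 0x69E90
clock 4: out=0, reg = 0x34F48
clock 5: out=0, reg = 0x1A7A4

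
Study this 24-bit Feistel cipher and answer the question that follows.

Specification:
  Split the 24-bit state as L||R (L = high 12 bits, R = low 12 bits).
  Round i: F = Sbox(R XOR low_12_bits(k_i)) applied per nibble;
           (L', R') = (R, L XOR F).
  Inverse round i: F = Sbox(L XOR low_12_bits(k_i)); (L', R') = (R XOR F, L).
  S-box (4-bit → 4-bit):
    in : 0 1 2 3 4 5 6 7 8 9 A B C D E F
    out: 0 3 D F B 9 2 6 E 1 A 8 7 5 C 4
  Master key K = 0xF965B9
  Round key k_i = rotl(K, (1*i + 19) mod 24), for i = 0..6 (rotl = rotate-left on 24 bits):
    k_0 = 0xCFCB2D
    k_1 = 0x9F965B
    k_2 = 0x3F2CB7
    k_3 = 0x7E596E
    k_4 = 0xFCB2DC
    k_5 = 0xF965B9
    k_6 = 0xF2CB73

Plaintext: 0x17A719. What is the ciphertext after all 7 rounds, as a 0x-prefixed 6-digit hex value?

s_0 = plaintext = 0x17A719
s_1 = Round(s_0, k_0) = 0x719681
s_2 = Round(s_1, k_1) = 0x681743
s_3 = Round(s_2, k_2) = 0x743ECA
s_4 = Round(s_3, k_3) = 0xECA1E8
s_5 = Round(s_4, k_4) = 0x1E8131
s_6 = Round(s_5, k_5) = 0x131A06
s_7 = Round(s_6, k_6) = 0xA06258

0xA06258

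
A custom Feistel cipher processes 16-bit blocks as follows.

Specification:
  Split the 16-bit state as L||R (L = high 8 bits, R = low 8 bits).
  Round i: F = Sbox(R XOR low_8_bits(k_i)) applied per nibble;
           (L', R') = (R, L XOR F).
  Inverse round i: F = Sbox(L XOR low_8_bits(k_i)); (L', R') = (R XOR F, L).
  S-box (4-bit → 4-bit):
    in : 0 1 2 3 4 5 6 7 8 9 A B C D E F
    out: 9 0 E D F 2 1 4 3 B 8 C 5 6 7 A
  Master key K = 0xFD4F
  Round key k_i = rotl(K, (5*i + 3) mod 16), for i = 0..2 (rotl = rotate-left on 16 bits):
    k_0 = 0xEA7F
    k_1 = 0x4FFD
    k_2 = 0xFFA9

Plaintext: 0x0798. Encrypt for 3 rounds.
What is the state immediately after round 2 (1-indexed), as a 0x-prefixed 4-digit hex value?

s_0 = plaintext = 0x0798
s_1 = Round(s_0, k_0) = 0x9873
s_2 = Round(s_1, k_1) = 0x73AF
s_3 = Round(s_2, k_2) = 0xAFE2

0x73AF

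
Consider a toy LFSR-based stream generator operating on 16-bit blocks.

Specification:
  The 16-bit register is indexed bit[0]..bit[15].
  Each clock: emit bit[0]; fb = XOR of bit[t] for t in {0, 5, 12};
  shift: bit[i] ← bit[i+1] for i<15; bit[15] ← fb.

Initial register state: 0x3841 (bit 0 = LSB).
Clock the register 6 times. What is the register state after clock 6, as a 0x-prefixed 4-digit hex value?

0x00E1

reg_0 = 0x3841
clock 1: out=1, reg = 0x1C20
clock 2: out=0, reg = 0x0E10
clock 3: out=0, reg = 0x0708
clock 4: out=0, reg = 0x0384
clock 5: out=0, reg = 0x01C2
clock 6: out=0, reg = 0x00E1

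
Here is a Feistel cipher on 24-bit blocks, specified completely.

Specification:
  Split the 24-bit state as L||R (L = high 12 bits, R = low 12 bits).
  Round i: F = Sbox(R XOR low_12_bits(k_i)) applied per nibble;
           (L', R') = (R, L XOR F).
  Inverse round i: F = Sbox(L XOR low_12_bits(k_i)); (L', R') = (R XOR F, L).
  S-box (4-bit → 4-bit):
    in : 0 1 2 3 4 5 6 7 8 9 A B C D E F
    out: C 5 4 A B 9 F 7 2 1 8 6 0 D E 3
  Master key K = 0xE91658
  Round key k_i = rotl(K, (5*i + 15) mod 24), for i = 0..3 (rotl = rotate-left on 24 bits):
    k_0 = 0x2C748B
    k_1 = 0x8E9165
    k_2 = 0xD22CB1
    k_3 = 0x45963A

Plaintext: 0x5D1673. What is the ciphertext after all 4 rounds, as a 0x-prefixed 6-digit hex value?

s_0 = plaintext = 0x5D1673
s_1 = Round(s_0, k_0) = 0x6731E3
s_2 = Round(s_1, k_1) = 0x1E3A5C
s_3 = Round(s_2, k_2) = 0xA5CE0E
s_4 = Round(s_3, k_3) = 0xE0E8F7

0xE0E8F7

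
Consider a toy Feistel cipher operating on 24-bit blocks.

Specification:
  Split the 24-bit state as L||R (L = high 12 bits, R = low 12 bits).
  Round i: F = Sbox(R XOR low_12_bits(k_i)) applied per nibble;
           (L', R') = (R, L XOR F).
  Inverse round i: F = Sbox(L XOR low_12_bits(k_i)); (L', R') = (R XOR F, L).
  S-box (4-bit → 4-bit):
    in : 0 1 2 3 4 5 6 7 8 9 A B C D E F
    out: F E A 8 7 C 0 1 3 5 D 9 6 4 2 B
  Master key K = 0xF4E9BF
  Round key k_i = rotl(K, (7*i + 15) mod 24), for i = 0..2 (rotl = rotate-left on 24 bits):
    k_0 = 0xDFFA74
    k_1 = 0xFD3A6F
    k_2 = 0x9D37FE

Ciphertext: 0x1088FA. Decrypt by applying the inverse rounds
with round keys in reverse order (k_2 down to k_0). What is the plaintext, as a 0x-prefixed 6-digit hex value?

0x605BA4

s_0 = ciphertext = 0x1088FA
s_1 = InvRound(s_0, k_2) = 0x84A108
s_2 = InvRound(s_1, k_1) = 0xBA484A
s_3 = InvRound(s_2, k_0) = 0x605BA4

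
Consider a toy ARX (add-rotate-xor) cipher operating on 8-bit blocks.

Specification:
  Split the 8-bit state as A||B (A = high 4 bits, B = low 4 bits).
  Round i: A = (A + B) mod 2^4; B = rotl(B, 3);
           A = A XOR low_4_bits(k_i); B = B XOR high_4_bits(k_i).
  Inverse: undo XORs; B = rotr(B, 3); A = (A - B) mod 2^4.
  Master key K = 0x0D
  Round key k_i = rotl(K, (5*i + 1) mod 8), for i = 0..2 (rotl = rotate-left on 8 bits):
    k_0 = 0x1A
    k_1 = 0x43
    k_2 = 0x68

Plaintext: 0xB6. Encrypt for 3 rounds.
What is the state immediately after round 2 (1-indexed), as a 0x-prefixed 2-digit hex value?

0xE5

s_0 = plaintext = 0xB6
s_1 = Round(s_0, k_0) = 0xB2
s_2 = Round(s_1, k_1) = 0xE5
s_3 = Round(s_2, k_2) = 0xBC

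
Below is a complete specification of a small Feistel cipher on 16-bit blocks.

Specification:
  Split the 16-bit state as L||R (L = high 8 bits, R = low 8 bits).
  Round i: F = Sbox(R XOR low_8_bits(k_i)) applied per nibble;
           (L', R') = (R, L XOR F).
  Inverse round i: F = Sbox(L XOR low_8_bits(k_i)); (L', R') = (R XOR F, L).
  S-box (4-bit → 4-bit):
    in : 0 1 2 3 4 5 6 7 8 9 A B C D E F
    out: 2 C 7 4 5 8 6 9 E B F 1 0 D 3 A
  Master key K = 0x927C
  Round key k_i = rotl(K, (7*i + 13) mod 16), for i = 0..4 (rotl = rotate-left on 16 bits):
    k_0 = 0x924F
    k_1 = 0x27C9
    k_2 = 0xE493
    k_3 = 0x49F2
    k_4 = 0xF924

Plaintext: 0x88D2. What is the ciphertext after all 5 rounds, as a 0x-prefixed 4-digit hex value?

s_0 = plaintext = 0x88D2
s_1 = Round(s_0, k_0) = 0xD235
s_2 = Round(s_1, k_1) = 0x3572
s_3 = Round(s_2, k_2) = 0x7209
s_4 = Round(s_3, k_3) = 0x09D3
s_5 = Round(s_4, k_4) = 0xD3A0

0xD3A0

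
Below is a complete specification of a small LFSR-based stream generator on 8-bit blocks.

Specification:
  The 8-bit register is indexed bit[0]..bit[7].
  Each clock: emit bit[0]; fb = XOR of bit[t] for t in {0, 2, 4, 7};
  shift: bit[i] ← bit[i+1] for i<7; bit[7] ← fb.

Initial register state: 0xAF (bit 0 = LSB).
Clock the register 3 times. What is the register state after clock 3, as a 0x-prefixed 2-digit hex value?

0xB5

reg_0 = 0xAF
clock 1: out=1, reg = 0xD7
clock 2: out=1, reg = 0x6B
clock 3: out=1, reg = 0xB5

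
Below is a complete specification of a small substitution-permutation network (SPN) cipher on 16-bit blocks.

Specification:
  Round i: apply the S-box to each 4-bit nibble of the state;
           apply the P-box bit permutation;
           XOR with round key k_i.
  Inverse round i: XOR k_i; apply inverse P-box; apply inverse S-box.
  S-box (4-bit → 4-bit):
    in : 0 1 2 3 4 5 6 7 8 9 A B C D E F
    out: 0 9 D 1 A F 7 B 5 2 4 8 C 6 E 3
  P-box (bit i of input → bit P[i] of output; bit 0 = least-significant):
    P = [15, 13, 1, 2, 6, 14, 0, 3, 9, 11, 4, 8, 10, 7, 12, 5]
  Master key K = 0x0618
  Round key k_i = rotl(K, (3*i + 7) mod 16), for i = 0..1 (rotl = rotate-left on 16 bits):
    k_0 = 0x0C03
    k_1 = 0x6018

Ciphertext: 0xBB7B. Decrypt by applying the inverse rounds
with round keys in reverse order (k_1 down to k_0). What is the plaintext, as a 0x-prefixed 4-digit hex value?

0xB758

s_0 = ciphertext = 0xBB7B
s_1 = InvRound(s_0, k_1) = 0xC768
s_2 = InvRound(s_1, k_0) = 0xB758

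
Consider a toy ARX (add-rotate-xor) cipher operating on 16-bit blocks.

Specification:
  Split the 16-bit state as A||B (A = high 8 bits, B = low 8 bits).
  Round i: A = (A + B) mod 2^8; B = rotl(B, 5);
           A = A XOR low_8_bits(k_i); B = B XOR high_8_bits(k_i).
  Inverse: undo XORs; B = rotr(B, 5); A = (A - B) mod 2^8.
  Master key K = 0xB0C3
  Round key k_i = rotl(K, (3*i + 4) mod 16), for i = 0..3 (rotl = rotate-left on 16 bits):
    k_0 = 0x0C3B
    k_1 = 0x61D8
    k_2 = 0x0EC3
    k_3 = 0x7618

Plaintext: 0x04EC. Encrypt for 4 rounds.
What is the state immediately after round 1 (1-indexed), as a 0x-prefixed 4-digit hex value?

s_0 = plaintext = 0x04EC
s_1 = Round(s_0, k_0) = 0xCB91
s_2 = Round(s_1, k_1) = 0x8453
s_3 = Round(s_2, k_2) = 0x1464
s_4 = Round(s_3, k_3) = 0x60FA

0xCB91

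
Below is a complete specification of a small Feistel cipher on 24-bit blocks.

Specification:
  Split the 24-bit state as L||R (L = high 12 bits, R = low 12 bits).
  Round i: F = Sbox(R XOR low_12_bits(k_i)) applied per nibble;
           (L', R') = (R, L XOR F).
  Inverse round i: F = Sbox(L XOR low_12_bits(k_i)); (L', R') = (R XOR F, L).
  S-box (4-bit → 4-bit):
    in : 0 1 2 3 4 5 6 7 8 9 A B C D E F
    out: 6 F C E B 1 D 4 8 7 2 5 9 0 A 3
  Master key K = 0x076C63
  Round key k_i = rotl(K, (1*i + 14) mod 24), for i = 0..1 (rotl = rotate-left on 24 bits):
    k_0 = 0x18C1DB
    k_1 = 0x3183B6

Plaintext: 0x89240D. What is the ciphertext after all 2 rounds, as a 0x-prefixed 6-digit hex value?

0x99F6CA

s_0 = plaintext = 0x89240D
s_1 = Round(s_0, k_0) = 0x40D99F
s_2 = Round(s_1, k_1) = 0x99F6CA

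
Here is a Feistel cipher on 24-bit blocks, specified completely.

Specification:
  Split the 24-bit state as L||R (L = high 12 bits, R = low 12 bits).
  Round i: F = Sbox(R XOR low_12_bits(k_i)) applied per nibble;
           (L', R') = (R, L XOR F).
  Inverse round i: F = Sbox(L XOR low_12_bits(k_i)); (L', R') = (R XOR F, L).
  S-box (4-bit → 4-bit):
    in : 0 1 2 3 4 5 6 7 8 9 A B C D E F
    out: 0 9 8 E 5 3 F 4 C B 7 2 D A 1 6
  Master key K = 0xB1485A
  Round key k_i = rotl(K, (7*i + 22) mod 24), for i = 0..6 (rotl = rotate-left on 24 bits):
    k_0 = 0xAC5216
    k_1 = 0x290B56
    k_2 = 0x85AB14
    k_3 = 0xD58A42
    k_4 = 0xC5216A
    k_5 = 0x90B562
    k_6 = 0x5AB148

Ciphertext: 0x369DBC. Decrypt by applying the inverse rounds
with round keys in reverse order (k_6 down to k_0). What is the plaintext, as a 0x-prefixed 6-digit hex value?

s_0 = ciphertext = 0x369DBC
s_1 = InvRound(s_0, k_6) = 0x535369
s_2 = InvRound(s_1, k_5) = 0x35D535
s_3 = InvRound(s_2, k_4) = 0xDD135D
s_4 = InvRound(s_3, k_3) = 0x7E3DD1
s_5 = InvRound(s_4, k_2) = 0x0B57E3
s_6 = InvRound(s_5, k_1) = 0x5FD0B5
s_7 = InvRound(s_6, k_0) = 0x4A75FD

0x4A75FD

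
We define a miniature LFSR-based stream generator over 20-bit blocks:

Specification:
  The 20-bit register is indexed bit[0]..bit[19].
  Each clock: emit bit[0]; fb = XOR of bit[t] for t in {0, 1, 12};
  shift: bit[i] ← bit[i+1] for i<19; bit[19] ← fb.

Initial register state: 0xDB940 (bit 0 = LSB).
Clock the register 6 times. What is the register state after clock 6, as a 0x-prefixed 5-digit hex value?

0xEF6E5

reg_0 = 0xDB940
clock 1: out=0, reg = 0xEDCA0
clock 2: out=0, reg = 0xF6E50
clock 3: out=0, reg = 0x7B728
clock 4: out=0, reg = 0xBDB94
clock 5: out=0, reg = 0xDEDCA
clock 6: out=0, reg = 0xEF6E5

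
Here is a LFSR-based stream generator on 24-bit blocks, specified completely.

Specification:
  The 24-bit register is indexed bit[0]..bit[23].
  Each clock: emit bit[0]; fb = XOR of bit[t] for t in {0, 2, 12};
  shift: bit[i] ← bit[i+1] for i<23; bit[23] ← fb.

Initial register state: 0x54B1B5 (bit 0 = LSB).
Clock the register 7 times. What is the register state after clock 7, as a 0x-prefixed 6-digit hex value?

0x26A963

reg_0 = 0x54B1B5
clock 1: out=1, reg = 0xAA58DA
clock 2: out=0, reg = 0xD52C6D
clock 3: out=1, reg = 0x6A9636
clock 4: out=0, reg = 0x354B1B
clock 5: out=1, reg = 0x9AA58D
clock 6: out=1, reg = 0x4D52C6
clock 7: out=0, reg = 0x26A963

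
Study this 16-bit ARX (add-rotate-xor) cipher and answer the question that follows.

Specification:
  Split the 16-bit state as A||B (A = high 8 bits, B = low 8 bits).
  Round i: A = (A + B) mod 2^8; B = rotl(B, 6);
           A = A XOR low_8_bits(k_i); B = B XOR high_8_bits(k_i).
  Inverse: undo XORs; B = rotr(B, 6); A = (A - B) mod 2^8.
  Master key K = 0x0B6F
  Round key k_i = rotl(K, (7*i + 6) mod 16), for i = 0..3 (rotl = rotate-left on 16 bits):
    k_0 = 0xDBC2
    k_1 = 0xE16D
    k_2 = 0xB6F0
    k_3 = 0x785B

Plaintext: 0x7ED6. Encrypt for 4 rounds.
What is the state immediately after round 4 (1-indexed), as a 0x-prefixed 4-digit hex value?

s_0 = plaintext = 0x7ED6
s_1 = Round(s_0, k_0) = 0x966E
s_2 = Round(s_1, k_1) = 0x697A
s_3 = Round(s_2, k_2) = 0x1328
s_4 = Round(s_3, k_3) = 0x6072

0x6072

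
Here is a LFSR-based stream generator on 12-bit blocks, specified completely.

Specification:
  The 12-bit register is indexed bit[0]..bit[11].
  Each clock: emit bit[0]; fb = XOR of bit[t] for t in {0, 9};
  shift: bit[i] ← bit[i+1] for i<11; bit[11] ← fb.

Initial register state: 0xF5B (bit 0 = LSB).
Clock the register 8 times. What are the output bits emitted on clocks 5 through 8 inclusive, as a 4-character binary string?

1010

reg_0 = 0xF5B
clock 1: out=1, reg = 0x7AD
clock 2: out=1, reg = 0x3D6
clock 3: out=0, reg = 0x9EB
clock 4: out=1, reg = 0xCF5
clock 5: out=1, reg = 0xE7A
clock 6: out=0, reg = 0xF3D
clock 7: out=1, reg = 0x79E
clock 8: out=0, reg = 0xBCF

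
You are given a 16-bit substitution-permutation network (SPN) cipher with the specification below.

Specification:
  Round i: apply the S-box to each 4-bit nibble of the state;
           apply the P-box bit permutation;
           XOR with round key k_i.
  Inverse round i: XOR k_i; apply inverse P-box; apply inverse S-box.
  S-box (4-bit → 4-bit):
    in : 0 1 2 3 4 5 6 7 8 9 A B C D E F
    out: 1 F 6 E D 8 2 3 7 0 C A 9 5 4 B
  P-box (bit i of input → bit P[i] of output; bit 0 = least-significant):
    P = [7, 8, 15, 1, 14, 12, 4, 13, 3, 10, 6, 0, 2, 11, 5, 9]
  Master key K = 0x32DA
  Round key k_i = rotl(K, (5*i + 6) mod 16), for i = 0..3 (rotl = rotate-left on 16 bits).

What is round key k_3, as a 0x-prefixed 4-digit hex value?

0x5B46

K = 0x32DA
k_0 = rotl(K, (5*0+6) mod 16) = rotl(K, 6) = 0xB68C
k_1 = rotl(K, (5*1+6) mod 16) = rotl(K, 11) = 0xD196
k_2 = rotl(K, (5*2+6) mod 16) = rotl(K, 0) = 0x32DA
k_3 = rotl(K, (5*3+6) mod 16) = rotl(K, 5) = 0x5B46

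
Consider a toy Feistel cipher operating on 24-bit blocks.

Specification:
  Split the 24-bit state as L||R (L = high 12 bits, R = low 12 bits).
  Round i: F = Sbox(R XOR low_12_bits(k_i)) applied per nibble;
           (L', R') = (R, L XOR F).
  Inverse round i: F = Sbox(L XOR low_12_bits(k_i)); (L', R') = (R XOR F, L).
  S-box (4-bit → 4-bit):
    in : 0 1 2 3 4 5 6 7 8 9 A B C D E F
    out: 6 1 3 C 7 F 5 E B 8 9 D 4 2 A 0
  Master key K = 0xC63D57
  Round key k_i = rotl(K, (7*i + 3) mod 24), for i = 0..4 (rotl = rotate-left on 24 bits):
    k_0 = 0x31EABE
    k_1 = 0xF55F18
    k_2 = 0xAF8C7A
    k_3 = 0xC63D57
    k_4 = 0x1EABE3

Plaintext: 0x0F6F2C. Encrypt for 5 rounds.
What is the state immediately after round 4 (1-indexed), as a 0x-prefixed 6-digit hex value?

0x012B01

s_0 = plaintext = 0x0F6F2C
s_1 = Round(s_0, k_0) = 0xF2CF75
s_2 = Round(s_1, k_1) = 0xF7597E
s_3 = Round(s_2, k_2) = 0x97E012
s_4 = Round(s_3, k_3) = 0x012B01
s_5 = Round(s_4, k_4) = 0xB016B1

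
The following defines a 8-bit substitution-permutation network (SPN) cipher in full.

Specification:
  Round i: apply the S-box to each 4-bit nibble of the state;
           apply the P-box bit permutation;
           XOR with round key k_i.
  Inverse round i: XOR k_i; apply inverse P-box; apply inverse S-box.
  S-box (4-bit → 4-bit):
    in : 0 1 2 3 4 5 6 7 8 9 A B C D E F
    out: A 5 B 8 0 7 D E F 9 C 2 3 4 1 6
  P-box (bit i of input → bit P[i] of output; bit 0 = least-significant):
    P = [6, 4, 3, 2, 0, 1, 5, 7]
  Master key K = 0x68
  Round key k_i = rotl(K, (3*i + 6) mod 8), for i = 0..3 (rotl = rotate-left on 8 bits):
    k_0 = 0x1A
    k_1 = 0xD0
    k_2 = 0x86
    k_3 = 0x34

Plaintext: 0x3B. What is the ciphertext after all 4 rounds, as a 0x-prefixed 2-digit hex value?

s_0 = plaintext = 0x3B
s_1 = Round(s_0, k_0) = 0x8A
s_2 = Round(s_1, k_1) = 0x7F
s_3 = Round(s_2, k_2) = 0x3C
s_4 = Round(s_3, k_3) = 0xE4

0xE4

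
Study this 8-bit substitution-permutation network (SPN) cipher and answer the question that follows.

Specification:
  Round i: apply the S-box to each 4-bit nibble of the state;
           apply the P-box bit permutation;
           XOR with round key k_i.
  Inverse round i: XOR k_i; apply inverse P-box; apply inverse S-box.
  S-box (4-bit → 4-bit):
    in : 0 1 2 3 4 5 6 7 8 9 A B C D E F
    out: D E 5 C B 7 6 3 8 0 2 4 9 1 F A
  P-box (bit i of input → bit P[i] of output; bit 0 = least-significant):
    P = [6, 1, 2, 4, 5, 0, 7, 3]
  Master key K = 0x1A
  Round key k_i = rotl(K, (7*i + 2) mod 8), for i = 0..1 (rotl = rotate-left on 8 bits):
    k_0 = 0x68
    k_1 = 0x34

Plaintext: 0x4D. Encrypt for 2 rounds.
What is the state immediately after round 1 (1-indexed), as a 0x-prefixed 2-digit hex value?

0x01

s_0 = plaintext = 0x4D
s_1 = Round(s_0, k_0) = 0x01
s_2 = Round(s_1, k_1) = 0x8A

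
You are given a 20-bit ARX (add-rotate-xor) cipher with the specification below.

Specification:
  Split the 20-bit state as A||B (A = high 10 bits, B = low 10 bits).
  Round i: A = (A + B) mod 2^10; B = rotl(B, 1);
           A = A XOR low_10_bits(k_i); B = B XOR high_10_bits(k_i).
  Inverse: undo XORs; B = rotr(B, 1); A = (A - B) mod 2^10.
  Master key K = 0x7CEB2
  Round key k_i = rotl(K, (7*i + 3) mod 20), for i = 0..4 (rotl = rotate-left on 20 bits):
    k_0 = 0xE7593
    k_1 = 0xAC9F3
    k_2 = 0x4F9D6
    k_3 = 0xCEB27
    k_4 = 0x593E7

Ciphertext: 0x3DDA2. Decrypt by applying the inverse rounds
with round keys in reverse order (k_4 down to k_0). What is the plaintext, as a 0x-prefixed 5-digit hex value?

s_0 = ciphertext = 0x3DDA2
s_1 = InvRound(s_0, k_4) = 0xAB463
s_2 = InvRound(s_1, k_3) = 0x77BAC
s_3 = InvRound(s_2, k_2) = 0xAFD49
s_4 = InvRound(s_3, k_1) = 0xD3FFD
s_5 = InvRound(s_4, k_0) = 0xAB030

0xAB030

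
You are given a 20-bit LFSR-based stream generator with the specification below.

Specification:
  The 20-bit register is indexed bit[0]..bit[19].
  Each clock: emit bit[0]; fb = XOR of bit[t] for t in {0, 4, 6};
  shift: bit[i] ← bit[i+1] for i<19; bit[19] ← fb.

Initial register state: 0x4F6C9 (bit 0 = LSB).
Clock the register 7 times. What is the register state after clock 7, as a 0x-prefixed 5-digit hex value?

0xFC9ED

reg_0 = 0x4F6C9
clock 1: out=1, reg = 0x27B64
clock 2: out=0, reg = 0x93DB2
clock 3: out=0, reg = 0xC9ED9
clock 4: out=1, reg = 0xE4F6C
clock 5: out=0, reg = 0xF27B6
clock 6: out=0, reg = 0xF93DB
clock 7: out=1, reg = 0xFC9ED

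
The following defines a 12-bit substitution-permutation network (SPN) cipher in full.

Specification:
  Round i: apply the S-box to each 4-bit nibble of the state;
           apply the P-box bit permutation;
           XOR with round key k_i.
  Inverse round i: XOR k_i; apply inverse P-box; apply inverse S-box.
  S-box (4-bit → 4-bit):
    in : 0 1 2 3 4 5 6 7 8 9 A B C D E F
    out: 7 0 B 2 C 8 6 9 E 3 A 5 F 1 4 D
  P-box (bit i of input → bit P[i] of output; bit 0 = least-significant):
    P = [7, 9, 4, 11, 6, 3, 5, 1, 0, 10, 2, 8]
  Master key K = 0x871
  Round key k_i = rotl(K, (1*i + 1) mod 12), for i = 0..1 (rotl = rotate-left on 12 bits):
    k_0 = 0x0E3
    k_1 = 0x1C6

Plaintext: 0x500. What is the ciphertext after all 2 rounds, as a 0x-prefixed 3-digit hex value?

s_0 = plaintext = 0x500
s_1 = Round(s_0, k_0) = 0x31B
s_2 = Round(s_1, k_1) = 0x556

0x556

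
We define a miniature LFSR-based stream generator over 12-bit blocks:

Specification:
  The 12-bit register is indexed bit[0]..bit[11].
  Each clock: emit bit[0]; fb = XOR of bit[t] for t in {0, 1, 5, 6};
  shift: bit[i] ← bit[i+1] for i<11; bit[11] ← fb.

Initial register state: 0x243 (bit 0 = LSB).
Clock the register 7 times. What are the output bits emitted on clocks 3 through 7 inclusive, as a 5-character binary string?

00001

reg_0 = 0x243
clock 1: out=1, reg = 0x921
clock 2: out=1, reg = 0x490
clock 3: out=0, reg = 0x248
clock 4: out=0, reg = 0x924
clock 5: out=0, reg = 0xC92
clock 6: out=0, reg = 0xE49
clock 7: out=1, reg = 0x724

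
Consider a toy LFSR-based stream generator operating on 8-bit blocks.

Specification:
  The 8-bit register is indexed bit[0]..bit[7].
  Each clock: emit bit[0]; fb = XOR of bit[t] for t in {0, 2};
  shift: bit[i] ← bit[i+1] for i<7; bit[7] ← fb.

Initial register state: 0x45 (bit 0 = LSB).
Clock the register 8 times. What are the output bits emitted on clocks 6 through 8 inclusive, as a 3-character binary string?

010

reg_0 = 0x45
clock 1: out=1, reg = 0x22
clock 2: out=0, reg = 0x11
clock 3: out=1, reg = 0x88
clock 4: out=0, reg = 0x44
clock 5: out=0, reg = 0xA2
clock 6: out=0, reg = 0x51
clock 7: out=1, reg = 0xA8
clock 8: out=0, reg = 0x54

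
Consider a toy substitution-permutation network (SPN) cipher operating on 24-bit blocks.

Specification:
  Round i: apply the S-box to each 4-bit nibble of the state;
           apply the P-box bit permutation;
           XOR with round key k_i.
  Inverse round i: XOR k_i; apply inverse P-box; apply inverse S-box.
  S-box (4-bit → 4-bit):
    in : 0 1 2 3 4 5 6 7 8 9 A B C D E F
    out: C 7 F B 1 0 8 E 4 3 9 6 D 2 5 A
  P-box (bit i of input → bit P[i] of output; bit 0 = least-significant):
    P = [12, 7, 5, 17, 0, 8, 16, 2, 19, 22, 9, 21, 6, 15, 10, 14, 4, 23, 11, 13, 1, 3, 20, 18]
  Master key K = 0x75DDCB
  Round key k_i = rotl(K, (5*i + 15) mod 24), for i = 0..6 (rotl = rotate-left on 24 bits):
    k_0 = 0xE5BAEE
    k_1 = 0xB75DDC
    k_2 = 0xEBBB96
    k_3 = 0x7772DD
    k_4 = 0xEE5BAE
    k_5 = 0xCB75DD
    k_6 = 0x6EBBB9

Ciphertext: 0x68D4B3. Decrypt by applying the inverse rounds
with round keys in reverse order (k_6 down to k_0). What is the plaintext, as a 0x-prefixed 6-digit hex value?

0x545381

s_0 = ciphertext = 0x68D4B3
s_1 = InvRound(s_0, k_6) = 0x3008D6
s_2 = InvRound(s_1, k_5) = 0x17031A
s_3 = InvRound(s_2, k_4) = 0x816301
s_4 = InvRound(s_3, k_3) = 0x794FF3
s_5 = InvRound(s_4, k_2) = 0x8F25AC
s_6 = InvRound(s_5, k_1) = 0x8CAA5E
s_7 = InvRound(s_6, k_0) = 0x545381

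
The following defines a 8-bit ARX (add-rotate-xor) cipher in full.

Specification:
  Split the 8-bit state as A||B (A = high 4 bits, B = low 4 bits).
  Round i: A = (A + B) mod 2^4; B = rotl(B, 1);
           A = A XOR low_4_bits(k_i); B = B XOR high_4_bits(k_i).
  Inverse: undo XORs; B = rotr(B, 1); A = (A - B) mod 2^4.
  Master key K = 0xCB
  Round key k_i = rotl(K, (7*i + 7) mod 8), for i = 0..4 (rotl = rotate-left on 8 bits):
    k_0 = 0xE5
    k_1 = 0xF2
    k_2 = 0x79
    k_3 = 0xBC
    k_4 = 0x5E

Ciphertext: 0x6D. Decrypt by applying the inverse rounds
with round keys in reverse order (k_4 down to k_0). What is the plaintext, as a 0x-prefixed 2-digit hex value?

0xB9

s_0 = ciphertext = 0x6D
s_1 = InvRound(s_0, k_4) = 0x44
s_2 = InvRound(s_1, k_3) = 0x9F
s_3 = InvRound(s_2, k_2) = 0xC4
s_4 = InvRound(s_3, k_1) = 0x1D
s_5 = InvRound(s_4, k_0) = 0xB9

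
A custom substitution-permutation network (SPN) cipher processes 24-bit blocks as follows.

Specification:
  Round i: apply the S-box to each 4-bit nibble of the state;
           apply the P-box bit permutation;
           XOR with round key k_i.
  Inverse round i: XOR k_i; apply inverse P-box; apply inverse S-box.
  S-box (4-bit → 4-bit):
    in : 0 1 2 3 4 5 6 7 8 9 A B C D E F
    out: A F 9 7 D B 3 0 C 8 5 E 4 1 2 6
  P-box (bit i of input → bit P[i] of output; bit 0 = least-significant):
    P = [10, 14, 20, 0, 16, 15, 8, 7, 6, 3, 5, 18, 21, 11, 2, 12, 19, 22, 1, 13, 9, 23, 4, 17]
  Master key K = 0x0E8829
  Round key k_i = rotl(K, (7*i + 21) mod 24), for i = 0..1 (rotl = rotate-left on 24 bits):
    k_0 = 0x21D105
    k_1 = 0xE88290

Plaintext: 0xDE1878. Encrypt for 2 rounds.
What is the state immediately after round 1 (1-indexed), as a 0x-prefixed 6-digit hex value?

0x55CB20

s_0 = plaintext = 0xDE1878
s_1 = Round(s_0, k_0) = 0x55CB20
s_2 = Round(s_1, k_1) = 0x27E03D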